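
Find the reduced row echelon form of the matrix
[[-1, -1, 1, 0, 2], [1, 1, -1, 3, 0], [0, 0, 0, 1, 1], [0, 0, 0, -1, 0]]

[[1, 1, -1, 0, 0], [0, 0, 0, 1, 0], [0, 0, 0, 0, 1], [0, 0, 0, 0, 0]]

ρ1 ← -1·ρ1
  [ 1  1  -1   0  -2 ]
  [ 1  1  -1   3   0 ]
  [ 0  0   0   1   1 ]
  [ 0  0   0  -1   0 ]
ρ2 ← ρ2 − ρ1
  [ 1  1  -1   0  -2 ]
  [ 0  0   0   3   2 ]
  [ 0  0   0   1   1 ]
  [ 0  0   0  -1   0 ]
ρ2 ← 1/3·ρ2
  [ 1  1  -1   0   -2 ]
  [ 0  0   0   1  2/3 ]
  [ 0  0   0   1    1 ]
  [ 0  0   0  -1    0 ]
ρ3 ← ρ3 − ρ2
  [ 1  1  -1   0   -2 ]
  [ 0  0   0   1  2/3 ]
  [ 0  0   0   0  1/3 ]
  [ 0  0   0  -1    0 ]
ρ4 ← ρ4 + ρ2
  [ 1  1  -1  0   -2 ]
  [ 0  0   0  1  2/3 ]
  [ 0  0   0  0  1/3 ]
  [ 0  0   0  0  2/3 ]
ρ3 ← 3·ρ3
  [ 1  1  -1  0   -2 ]
  [ 0  0   0  1  2/3 ]
  [ 0  0   0  0    1 ]
  [ 0  0   0  0  2/3 ]
ρ4 ← ρ4 − 2/3·ρ3
  [ 1  1  -1  0   -2 ]
  [ 0  0   0  1  2/3 ]
  [ 0  0   0  0    1 ]
  [ 0  0   0  0    0 ]
ρ2 ← ρ2 − 2/3·ρ3
  [ 1  1  -1  0  -2 ]
  [ 0  0   0  1   0 ]
  [ 0  0   0  0   1 ]
  [ 0  0   0  0   0 ]
ρ1 ← ρ1 + 2·ρ3
  [ 1  1  -1  0  0 ]
  [ 0  0   0  1  0 ]
  [ 0  0   0  0  1 ]
  [ 0  0   0  0  0 ]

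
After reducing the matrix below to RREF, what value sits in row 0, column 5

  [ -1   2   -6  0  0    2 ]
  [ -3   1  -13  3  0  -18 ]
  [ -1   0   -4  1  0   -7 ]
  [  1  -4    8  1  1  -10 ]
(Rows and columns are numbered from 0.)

R1 ← -1·R1
  [  1  -2    6  0  0   -2 ]
  [ -3   1  -13  3  0  -18 ]
  [ -1   0   -4  1  0   -7 ]
  [  1  -4    8  1  1  -10 ]
R2 ← R2 + 3·R1
  [  1  -2   6  0  0   -2 ]
  [  0  -5   5  3  0  -24 ]
  [ -1   0  -4  1  0   -7 ]
  [  1  -4   8  1  1  -10 ]
R3 ← R3 + R1
  [ 1  -2  6  0  0   -2 ]
  [ 0  -5  5  3  0  -24 ]
  [ 0  -2  2  1  0   -9 ]
  [ 1  -4  8  1  1  -10 ]
R4 ← R4 − R1
  [ 1  -2  6  0  0   -2 ]
  [ 0  -5  5  3  0  -24 ]
  [ 0  -2  2  1  0   -9 ]
  [ 0  -2  2  1  1   -8 ]
R2 ← -1/5·R2
  [ 1  -2   6     0  0    -2 ]
  [ 0   1  -1  -3/5  0  24/5 ]
  [ 0  -2   2     1  0    -9 ]
  [ 0  -2   2     1  1    -8 ]
R3 ← R3 + 2·R2
  [ 1  -2   6     0  0    -2 ]
  [ 0   1  -1  -3/5  0  24/5 ]
  [ 0   0   0  -1/5  0   3/5 ]
  [ 0  -2   2     1  1    -8 ]
R4 ← R4 + 2·R2
  [ 1  -2   6     0  0    -2 ]
  [ 0   1  -1  -3/5  0  24/5 ]
  [ 0   0   0  -1/5  0   3/5 ]
  [ 0   0   0  -1/5  1   8/5 ]
R3 ← -5·R3
  [ 1  -2   6     0  0    -2 ]
  [ 0   1  -1  -3/5  0  24/5 ]
  [ 0   0   0     1  0    -3 ]
  [ 0   0   0  -1/5  1   8/5 ]
R4 ← R4 + 1/5·R3
  [ 1  -2   6     0  0    -2 ]
  [ 0   1  -1  -3/5  0  24/5 ]
  [ 0   0   0     1  0    -3 ]
  [ 0   0   0     0  1     1 ]
R2 ← R2 + 3/5·R3
  [ 1  -2   6  0  0  -2 ]
  [ 0   1  -1  0  0   3 ]
  [ 0   0   0  1  0  -3 ]
  [ 0   0   0  0  1   1 ]
R1 ← R1 + 2·R2
  [ 1  0   4  0  0   4 ]
  [ 0  1  -1  0  0   3 ]
  [ 0  0   0  1  0  -3 ]
  [ 0  0   0  0  1   1 ]

4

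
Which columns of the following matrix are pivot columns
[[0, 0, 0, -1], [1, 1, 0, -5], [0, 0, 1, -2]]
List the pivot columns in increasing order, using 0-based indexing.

r1 <-> r2
  [ 1  1  0  -5 ]
  [ 0  0  0  -1 ]
  [ 0  0  1  -2 ]
r2 <-> r3
  [ 1  1  0  -5 ]
  [ 0  0  1  -2 ]
  [ 0  0  0  -1 ]
r3 → -1·r3
  [ 1  1  0  -5 ]
  [ 0  0  1  -2 ]
  [ 0  0  0   1 ]
r2 → r2 + 2·r3
  [ 1  1  0  -5 ]
  [ 0  0  1   0 ]
  [ 0  0  0   1 ]
r1 → r1 + 5·r3
  [ 1  1  0  0 ]
  [ 0  0  1  0 ]
  [ 0  0  0  1 ]
Pivot columns are the columns containing a leading 1.

0, 2, 3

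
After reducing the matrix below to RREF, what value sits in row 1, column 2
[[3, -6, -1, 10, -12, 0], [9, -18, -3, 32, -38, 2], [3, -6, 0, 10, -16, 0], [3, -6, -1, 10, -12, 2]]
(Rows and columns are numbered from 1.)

-2

ρ1 ← 1/3·ρ1
  [ 1   -2  -1/3  10/3   -4  0 ]
  [ 9  -18    -3    32  -38  2 ]
  [ 3   -6     0    10  -16  0 ]
  [ 3   -6    -1    10  -12  2 ]
ρ2 ← ρ2 − 9·ρ1
  [ 1  -2  -1/3  10/3   -4  0 ]
  [ 0   0     0     2   -2  2 ]
  [ 3  -6     0    10  -16  0 ]
  [ 3  -6    -1    10  -12  2 ]
ρ3 ← ρ3 − 3·ρ1
  [ 1  -2  -1/3  10/3   -4  0 ]
  [ 0   0     0     2   -2  2 ]
  [ 0   0     1     0   -4  0 ]
  [ 3  -6    -1    10  -12  2 ]
ρ4 ← ρ4 − 3·ρ1
  [ 1  -2  -1/3  10/3  -4  0 ]
  [ 0   0     0     2  -2  2 ]
  [ 0   0     1     0  -4  0 ]
  [ 0   0     0     0   0  2 ]
ρ2 <=> ρ3
  [ 1  -2  -1/3  10/3  -4  0 ]
  [ 0   0     1     0  -4  0 ]
  [ 0   0     0     2  -2  2 ]
  [ 0   0     0     0   0  2 ]
ρ3 ← 1/2·ρ3
  [ 1  -2  -1/3  10/3  -4  0 ]
  [ 0   0     1     0  -4  0 ]
  [ 0   0     0     1  -1  1 ]
  [ 0   0     0     0   0  2 ]
ρ4 ← 1/2·ρ4
  [ 1  -2  -1/3  10/3  -4  0 ]
  [ 0   0     1     0  -4  0 ]
  [ 0   0     0     1  -1  1 ]
  [ 0   0     0     0   0  1 ]
ρ3 ← ρ3 − ρ4
  [ 1  -2  -1/3  10/3  -4  0 ]
  [ 0   0     1     0  -4  0 ]
  [ 0   0     0     1  -1  0 ]
  [ 0   0     0     0   0  1 ]
ρ1 ← ρ1 − 10/3·ρ3
  [ 1  -2  -1/3  0  -2/3  0 ]
  [ 0   0     1  0    -4  0 ]
  [ 0   0     0  1    -1  0 ]
  [ 0   0     0  0     0  1 ]
ρ1 ← ρ1 + 1/3·ρ2
  [ 1  -2  0  0  -2  0 ]
  [ 0   0  1  0  -4  0 ]
  [ 0   0  0  1  -1  0 ]
  [ 0   0  0  0   0  1 ]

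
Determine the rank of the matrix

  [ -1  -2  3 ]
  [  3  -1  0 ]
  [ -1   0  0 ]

rank = 3

r1 ← -1·r1
  [  1   2  -3 ]
  [  3  -1   0 ]
  [ -1   0   0 ]
r2 ← r2 − 3·r1
  [  1   2  -3 ]
  [  0  -7   9 ]
  [ -1   0   0 ]
r3 ← r3 + r1
  [ 1   2  -3 ]
  [ 0  -7   9 ]
  [ 0   2  -3 ]
r2 ← -1/7·r2
  [ 1  2    -3 ]
  [ 0  1  -9/7 ]
  [ 0  2    -3 ]
r3 ← r3 − 2·r2
  [ 1  2    -3 ]
  [ 0  1  -9/7 ]
  [ 0  0  -3/7 ]
r3 ← -7/3·r3
  [ 1  2    -3 ]
  [ 0  1  -9/7 ]
  [ 0  0     1 ]
r2 ← r2 + 9/7·r3
  [ 1  2  -3 ]
  [ 0  1   0 ]
  [ 0  0   1 ]
r1 ← r1 + 3·r3
  [ 1  2  0 ]
  [ 0  1  0 ]
  [ 0  0  1 ]
r1 ← r1 − 2·r2
  [ 1  0  0 ]
  [ 0  1  0 ]
  [ 0  0  1 ]
The reduced form has 3 nonzero rows.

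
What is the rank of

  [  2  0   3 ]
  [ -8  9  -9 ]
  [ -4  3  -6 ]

ρ1 -> 1/2·ρ1
  [  1  0  3/2 ]
  [ -8  9   -9 ]
  [ -4  3   -6 ]
ρ2 -> ρ2 + 8·ρ1
  [  1  0  3/2 ]
  [  0  9    3 ]
  [ -4  3   -6 ]
ρ3 -> ρ3 + 4·ρ1
  [ 1  0  3/2 ]
  [ 0  9    3 ]
  [ 0  3    0 ]
ρ2 -> 1/9·ρ2
  [ 1  0  3/2 ]
  [ 0  1  1/3 ]
  [ 0  3    0 ]
ρ3 -> ρ3 − 3·ρ2
  [ 1  0  3/2 ]
  [ 0  1  1/3 ]
  [ 0  0   -1 ]
ρ3 -> -1·ρ3
  [ 1  0  3/2 ]
  [ 0  1  1/3 ]
  [ 0  0    1 ]
ρ2 -> ρ2 − 1/3·ρ3
  [ 1  0  3/2 ]
  [ 0  1    0 ]
  [ 0  0    1 ]
ρ1 -> ρ1 − 3/2·ρ3
  [ 1  0  0 ]
  [ 0  1  0 ]
  [ 0  0  1 ]
The reduced form has 3 nonzero rows.

rank = 3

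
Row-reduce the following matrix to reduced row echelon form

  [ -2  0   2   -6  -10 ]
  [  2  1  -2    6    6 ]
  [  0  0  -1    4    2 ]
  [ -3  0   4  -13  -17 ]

[[1, 0, 0, -1, 3], [0, 1, 0, 0, -4], [0, 0, 1, -4, -2], [0, 0, 0, 0, 0]]

Multiply R1 by -1/2.
  [  1  0  -1    3    5 ]
  [  2  1  -2    6    6 ]
  [  0  0  -1    4    2 ]
  [ -3  0   4  -13  -17 ]
Subtract 2 times R1 from R2.
  [  1  0  -1    3    5 ]
  [  0  1   0    0   -4 ]
  [  0  0  -1    4    2 ]
  [ -3  0   4  -13  -17 ]
Add 3 times R1 to R4.
  [ 1  0  -1   3   5 ]
  [ 0  1   0   0  -4 ]
  [ 0  0  -1   4   2 ]
  [ 0  0   1  -4  -2 ]
Multiply R3 by -1.
  [ 1  0  -1   3   5 ]
  [ 0  1   0   0  -4 ]
  [ 0  0   1  -4  -2 ]
  [ 0  0   1  -4  -2 ]
Subtract R3 from R4.
  [ 1  0  -1   3   5 ]
  [ 0  1   0   0  -4 ]
  [ 0  0   1  -4  -2 ]
  [ 0  0   0   0   0 ]
Add R3 to R1.
  [ 1  0  0  -1   3 ]
  [ 0  1  0   0  -4 ]
  [ 0  0  1  -4  -2 ]
  [ 0  0  0   0   0 ]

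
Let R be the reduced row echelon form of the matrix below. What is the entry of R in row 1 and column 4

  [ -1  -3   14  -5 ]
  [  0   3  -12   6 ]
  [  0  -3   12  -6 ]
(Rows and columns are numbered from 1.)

r1 := -1·r1
  [ 1   3  -14   5 ]
  [ 0   3  -12   6 ]
  [ 0  -3   12  -6 ]
r2 := 1/3·r2
  [ 1   3  -14   5 ]
  [ 0   1   -4   2 ]
  [ 0  -3   12  -6 ]
r3 := r3 + 3·r2
  [ 1  3  -14  5 ]
  [ 0  1   -4  2 ]
  [ 0  0    0  0 ]
r1 := r1 − 3·r2
  [ 1  0  -2  -1 ]
  [ 0  1  -4   2 ]
  [ 0  0   0   0 ]

-1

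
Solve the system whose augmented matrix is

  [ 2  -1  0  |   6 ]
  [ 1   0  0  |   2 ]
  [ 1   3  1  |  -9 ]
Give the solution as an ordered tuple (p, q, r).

(2, -2, -5)

Multiply ρ1 by 1/2.
Subtract ρ1 from ρ2.
Subtract ρ1 from ρ3.
Multiply ρ2 by 2.
Subtract 7/2 times ρ2 from ρ3.
Add 1/2 times ρ2 to ρ1.
Reading off the last column: p = 2, q = -2, r = -5.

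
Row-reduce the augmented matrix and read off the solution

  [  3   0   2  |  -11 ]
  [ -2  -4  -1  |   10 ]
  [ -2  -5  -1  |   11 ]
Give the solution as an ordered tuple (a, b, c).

(-1, -1, -4)

R1 := 1/3·R1
  [  1   0  2/3  |  -11/3 ]
  [ -2  -4   -1  |     10 ]
  [ -2  -5   -1  |     11 ]
R2 := R2 + 2·R1
  [  1   0  2/3  |  -11/3 ]
  [  0  -4  1/3  |    8/3 ]
  [ -2  -5   -1  |     11 ]
R3 := R3 + 2·R1
  [ 1   0  2/3  |  -11/3 ]
  [ 0  -4  1/3  |    8/3 ]
  [ 0  -5  1/3  |   11/3 ]
R2 := -1/4·R2
  [ 1   0    2/3  |  -11/3 ]
  [ 0   1  -1/12  |   -2/3 ]
  [ 0  -5    1/3  |   11/3 ]
R3 := R3 + 5·R2
  [ 1  0    2/3  |  -11/3 ]
  [ 0  1  -1/12  |   -2/3 ]
  [ 0  0  -1/12  |    1/3 ]
R3 := -12·R3
  [ 1  0    2/3  |  -11/3 ]
  [ 0  1  -1/12  |   -2/3 ]
  [ 0  0      1  |     -4 ]
R2 := R2 + 1/12·R3
  [ 1  0  2/3  |  -11/3 ]
  [ 0  1    0  |     -1 ]
  [ 0  0    1  |     -4 ]
R1 := R1 − 2/3·R3
  [ 1  0  0  |  -1 ]
  [ 0  1  0  |  -1 ]
  [ 0  0  1  |  -4 ]
Reading off the last column: a = -1, b = -1, c = -4.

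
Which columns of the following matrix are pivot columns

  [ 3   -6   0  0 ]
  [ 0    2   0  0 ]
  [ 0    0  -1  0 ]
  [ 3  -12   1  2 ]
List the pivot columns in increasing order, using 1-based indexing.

1, 2, 3, 4

Multiply R1 by 1/3.
  [ 1   -2   0  0 ]
  [ 0    2   0  0 ]
  [ 0    0  -1  0 ]
  [ 3  -12   1  2 ]
Subtract 3 times R1 from R4.
  [ 1  -2   0  0 ]
  [ 0   2   0  0 ]
  [ 0   0  -1  0 ]
  [ 0  -6   1  2 ]
Multiply R2 by 1/2.
  [ 1  -2   0  0 ]
  [ 0   1   0  0 ]
  [ 0   0  -1  0 ]
  [ 0  -6   1  2 ]
Add 6 times R2 to R4.
  [ 1  -2   0  0 ]
  [ 0   1   0  0 ]
  [ 0   0  -1  0 ]
  [ 0   0   1  2 ]
Multiply R3 by -1.
  [ 1  -2  0  0 ]
  [ 0   1  0  0 ]
  [ 0   0  1  0 ]
  [ 0   0  1  2 ]
Subtract R3 from R4.
  [ 1  -2  0  0 ]
  [ 0   1  0  0 ]
  [ 0   0  1  0 ]
  [ 0   0  0  2 ]
Multiply R4 by 1/2.
  [ 1  -2  0  0 ]
  [ 0   1  0  0 ]
  [ 0   0  1  0 ]
  [ 0   0  0  1 ]
Add 2 times R2 to R1.
  [ 1  0  0  0 ]
  [ 0  1  0  0 ]
  [ 0  0  1  0 ]
  [ 0  0  0  1 ]
Pivot columns are the columns containing a leading 1.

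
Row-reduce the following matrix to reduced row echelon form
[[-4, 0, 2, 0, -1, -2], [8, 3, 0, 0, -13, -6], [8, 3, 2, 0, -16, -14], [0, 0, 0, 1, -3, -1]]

[[1, 0, 0, 0, -1/2, -3/2], [0, 1, 0, 0, -3, 2], [0, 0, 1, 0, -3/2, -4], [0, 0, 0, 1, -3, -1]]

r1 ← -1/4·r1
  [ 1  0  -1/2  0  1/4  1/2 ]
  [ 8  3     0  0  -13   -6 ]
  [ 8  3     2  0  -16  -14 ]
  [ 0  0     0  1   -3   -1 ]
r2 ← r2 − 8·r1
  [ 1  0  -1/2  0  1/4  1/2 ]
  [ 0  3     4  0  -15  -10 ]
  [ 8  3     2  0  -16  -14 ]
  [ 0  0     0  1   -3   -1 ]
r3 ← r3 − 8·r1
  [ 1  0  -1/2  0  1/4  1/2 ]
  [ 0  3     4  0  -15  -10 ]
  [ 0  3     6  0  -18  -18 ]
  [ 0  0     0  1   -3   -1 ]
r2 ← 1/3·r2
  [ 1  0  -1/2  0  1/4    1/2 ]
  [ 0  1   4/3  0   -5  -10/3 ]
  [ 0  3     6  0  -18    -18 ]
  [ 0  0     0  1   -3     -1 ]
r3 ← r3 − 3·r2
  [ 1  0  -1/2  0  1/4    1/2 ]
  [ 0  1   4/3  0   -5  -10/3 ]
  [ 0  0     2  0   -3     -8 ]
  [ 0  0     0  1   -3     -1 ]
r3 ← 1/2·r3
  [ 1  0  -1/2  0   1/4    1/2 ]
  [ 0  1   4/3  0    -5  -10/3 ]
  [ 0  0     1  0  -3/2     -4 ]
  [ 0  0     0  1    -3     -1 ]
r2 ← r2 − 4/3·r3
  [ 1  0  -1/2  0   1/4  1/2 ]
  [ 0  1     0  0    -3    2 ]
  [ 0  0     1  0  -3/2   -4 ]
  [ 0  0     0  1    -3   -1 ]
r1 ← r1 + 1/2·r3
  [ 1  0  0  0  -1/2  -3/2 ]
  [ 0  1  0  0    -3     2 ]
  [ 0  0  1  0  -3/2    -4 ]
  [ 0  0  0  1    -3    -1 ]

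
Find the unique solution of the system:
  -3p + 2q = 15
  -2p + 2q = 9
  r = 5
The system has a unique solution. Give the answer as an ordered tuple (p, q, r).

(-6, -3/2, 5)

Form the augmented matrix and row-reduce:
  [ -3  2  0  |  15 ]
  [ -2  2  0  |   9 ]
  [  0  0  1  |   5 ]
R1 → -1/3·R1
  [  1  -2/3  0  |  -5 ]
  [ -2     2  0  |   9 ]
  [  0     0  1  |   5 ]
R2 → R2 + 2·R1
  [ 1  -2/3  0  |  -5 ]
  [ 0   2/3  0  |  -1 ]
  [ 0     0  1  |   5 ]
R2 → 3/2·R2
  [ 1  -2/3  0  |    -5 ]
  [ 0     1  0  |  -3/2 ]
  [ 0     0  1  |     5 ]
R1 → R1 + 2/3·R2
  [ 1  0  0  |    -6 ]
  [ 0  1  0  |  -3/2 ]
  [ 0  0  1  |     5 ]
Reading off the last column: p = -6, q = -3/2, r = 5.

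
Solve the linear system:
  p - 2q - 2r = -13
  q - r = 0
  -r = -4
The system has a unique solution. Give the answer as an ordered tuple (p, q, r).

Form the augmented matrix and row-reduce:
  [ 1  -2  -2  |  -13 ]
  [ 0   1  -1  |    0 ]
  [ 0   0  -1  |   -4 ]
R3 -> -1·R3
  [ 1  -2  -2  |  -13 ]
  [ 0   1  -1  |    0 ]
  [ 0   0   1  |    4 ]
R2 -> R2 + R3
  [ 1  -2  -2  |  -13 ]
  [ 0   1   0  |    4 ]
  [ 0   0   1  |    4 ]
R1 -> R1 + 2·R3
  [ 1  -2  0  |  -5 ]
  [ 0   1  0  |   4 ]
  [ 0   0  1  |   4 ]
R1 -> R1 + 2·R2
  [ 1  0  0  |  3 ]
  [ 0  1  0  |  4 ]
  [ 0  0  1  |  4 ]
Reading off the last column: p = 3, q = 4, r = 4.

(3, 4, 4)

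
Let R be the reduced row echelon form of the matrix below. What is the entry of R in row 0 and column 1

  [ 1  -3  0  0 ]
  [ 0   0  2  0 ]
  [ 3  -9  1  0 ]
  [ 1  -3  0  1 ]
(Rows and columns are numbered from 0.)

-3

R3 -> R3 − 3·R1
  [ 1  -3  0  0 ]
  [ 0   0  2  0 ]
  [ 0   0  1  0 ]
  [ 1  -3  0  1 ]
R4 -> R4 − R1
  [ 1  -3  0  0 ]
  [ 0   0  2  0 ]
  [ 0   0  1  0 ]
  [ 0   0  0  1 ]
R2 -> 1/2·R2
  [ 1  -3  0  0 ]
  [ 0   0  1  0 ]
  [ 0   0  1  0 ]
  [ 0   0  0  1 ]
R3 -> R3 − R2
  [ 1  -3  0  0 ]
  [ 0   0  1  0 ]
  [ 0   0  0  0 ]
  [ 0   0  0  1 ]
R3 <=> R4
  [ 1  -3  0  0 ]
  [ 0   0  1  0 ]
  [ 0   0  0  1 ]
  [ 0   0  0  0 ]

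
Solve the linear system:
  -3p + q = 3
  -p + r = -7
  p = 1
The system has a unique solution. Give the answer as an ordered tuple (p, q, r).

(1, 6, -6)

Form the augmented matrix and row-reduce:
  [ -3  1  0  |   3 ]
  [ -1  0  1  |  -7 ]
  [  1  0  0  |   1 ]
ρ1 → -1/3·ρ1
  [  1  -1/3  0  |  -1 ]
  [ -1     0  1  |  -7 ]
  [  1     0  0  |   1 ]
ρ2 → ρ2 + ρ1
  [ 1  -1/3  0  |  -1 ]
  [ 0  -1/3  1  |  -8 ]
  [ 1     0  0  |   1 ]
ρ3 → ρ3 − ρ1
  [ 1  -1/3  0  |  -1 ]
  [ 0  -1/3  1  |  -8 ]
  [ 0   1/3  0  |   2 ]
ρ2 → -3·ρ2
  [ 1  -1/3   0  |  -1 ]
  [ 0     1  -3  |  24 ]
  [ 0   1/3   0  |   2 ]
ρ3 → ρ3 − 1/3·ρ2
  [ 1  -1/3   0  |  -1 ]
  [ 0     1  -3  |  24 ]
  [ 0     0   1  |  -6 ]
ρ2 → ρ2 + 3·ρ3
  [ 1  -1/3  0  |  -1 ]
  [ 0     1  0  |   6 ]
  [ 0     0  1  |  -6 ]
ρ1 → ρ1 + 1/3·ρ2
  [ 1  0  0  |   1 ]
  [ 0  1  0  |   6 ]
  [ 0  0  1  |  -6 ]
Reading off the last column: p = 1, q = 6, r = -6.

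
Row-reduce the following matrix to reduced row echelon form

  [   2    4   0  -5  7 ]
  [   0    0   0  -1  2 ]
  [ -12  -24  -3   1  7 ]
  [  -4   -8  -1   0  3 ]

R1 := 1/2·R1
  [   1    2   0  -5/2  7/2 ]
  [   0    0   0    -1    2 ]
  [ -12  -24  -3     1    7 ]
  [  -4   -8  -1     0    3 ]
R3 := R3 + 12·R1
  [  1   2   0  -5/2  7/2 ]
  [  0   0   0    -1    2 ]
  [  0   0  -3   -29   49 ]
  [ -4  -8  -1     0    3 ]
R4 := R4 + 4·R1
  [ 1  2   0  -5/2  7/2 ]
  [ 0  0   0    -1    2 ]
  [ 0  0  -3   -29   49 ]
  [ 0  0  -1   -10   17 ]
R2 <=> R3
  [ 1  2   0  -5/2  7/2 ]
  [ 0  0  -3   -29   49 ]
  [ 0  0   0    -1    2 ]
  [ 0  0  -1   -10   17 ]
R2 := -1/3·R2
  [ 1  2   0  -5/2    7/2 ]
  [ 0  0   1  29/3  -49/3 ]
  [ 0  0   0    -1      2 ]
  [ 0  0  -1   -10     17 ]
R4 := R4 + R2
  [ 1  2  0  -5/2    7/2 ]
  [ 0  0  1  29/3  -49/3 ]
  [ 0  0  0    -1      2 ]
  [ 0  0  0  -1/3    2/3 ]
R3 := -1·R3
  [ 1  2  0  -5/2    7/2 ]
  [ 0  0  1  29/3  -49/3 ]
  [ 0  0  0     1     -2 ]
  [ 0  0  0  -1/3    2/3 ]
R4 := R4 + 1/3·R3
  [ 1  2  0  -5/2    7/2 ]
  [ 0  0  1  29/3  -49/3 ]
  [ 0  0  0     1     -2 ]
  [ 0  0  0     0      0 ]
R2 := R2 − 29/3·R3
  [ 1  2  0  -5/2  7/2 ]
  [ 0  0  1     0    3 ]
  [ 0  0  0     1   -2 ]
  [ 0  0  0     0    0 ]
R1 := R1 + 5/2·R3
  [ 1  2  0  0  -3/2 ]
  [ 0  0  1  0     3 ]
  [ 0  0  0  1    -2 ]
  [ 0  0  0  0     0 ]

[[1, 2, 0, 0, -3/2], [0, 0, 1, 0, 3], [0, 0, 0, 1, -2], [0, 0, 0, 0, 0]]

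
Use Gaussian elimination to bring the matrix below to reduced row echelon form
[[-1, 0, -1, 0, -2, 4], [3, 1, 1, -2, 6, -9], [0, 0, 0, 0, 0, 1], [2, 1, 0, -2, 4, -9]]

[[1, 0, 1, 0, 2, 0], [0, 1, -2, -2, 0, 0], [0, 0, 0, 0, 0, 1], [0, 0, 0, 0, 0, 0]]

Multiply ρ1 by -1.
  [ 1  0  1   0  2  -4 ]
  [ 3  1  1  -2  6  -9 ]
  [ 0  0  0   0  0   1 ]
  [ 2  1  0  -2  4  -9 ]
Subtract 3 times ρ1 from ρ2.
  [ 1  0   1   0  2  -4 ]
  [ 0  1  -2  -2  0   3 ]
  [ 0  0   0   0  0   1 ]
  [ 2  1   0  -2  4  -9 ]
Subtract 2 times ρ1 from ρ4.
  [ 1  0   1   0  2  -4 ]
  [ 0  1  -2  -2  0   3 ]
  [ 0  0   0   0  0   1 ]
  [ 0  1  -2  -2  0  -1 ]
Subtract ρ2 from ρ4.
  [ 1  0   1   0  2  -4 ]
  [ 0  1  -2  -2  0   3 ]
  [ 0  0   0   0  0   1 ]
  [ 0  0   0   0  0  -4 ]
Add 4 times ρ3 to ρ4.
  [ 1  0   1   0  2  -4 ]
  [ 0  1  -2  -2  0   3 ]
  [ 0  0   0   0  0   1 ]
  [ 0  0   0   0  0   0 ]
Subtract 3 times ρ3 from ρ2.
  [ 1  0   1   0  2  -4 ]
  [ 0  1  -2  -2  0   0 ]
  [ 0  0   0   0  0   1 ]
  [ 0  0   0   0  0   0 ]
Add 4 times ρ3 to ρ1.
  [ 1  0   1   0  2  0 ]
  [ 0  1  -2  -2  0  0 ]
  [ 0  0   0   0  0  1 ]
  [ 0  0   0   0  0  0 ]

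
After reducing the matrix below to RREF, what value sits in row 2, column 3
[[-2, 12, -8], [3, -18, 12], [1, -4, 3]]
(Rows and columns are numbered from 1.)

-1/2

Multiply ρ1 by -1/2.
  [ 1   -6   4 ]
  [ 3  -18  12 ]
  [ 1   -4   3 ]
Subtract 3 times ρ1 from ρ2.
  [ 1  -6  4 ]
  [ 0   0  0 ]
  [ 1  -4  3 ]
Subtract ρ1 from ρ3.
  [ 1  -6   4 ]
  [ 0   0   0 ]
  [ 0   2  -1 ]
Swap ρ2 and ρ3.
  [ 1  -6   4 ]
  [ 0   2  -1 ]
  [ 0   0   0 ]
Multiply ρ2 by 1/2.
  [ 1  -6     4 ]
  [ 0   1  -1/2 ]
  [ 0   0     0 ]
Add 6 times ρ2 to ρ1.
  [ 1  0     1 ]
  [ 0  1  -1/2 ]
  [ 0  0     0 ]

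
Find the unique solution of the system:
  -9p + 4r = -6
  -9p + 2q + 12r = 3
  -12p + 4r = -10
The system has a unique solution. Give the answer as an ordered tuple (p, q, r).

Form the augmented matrix and row-reduce:
  [  -9  0   4  |   -6 ]
  [  -9  2  12  |    3 ]
  [ -12  0   4  |  -10 ]
ρ1 -> -1/9·ρ1
  [   1  0  -4/9  |  2/3 ]
  [  -9  2    12  |    3 ]
  [ -12  0     4  |  -10 ]
ρ2 -> ρ2 + 9·ρ1
  [   1  0  -4/9  |  2/3 ]
  [   0  2     8  |    9 ]
  [ -12  0     4  |  -10 ]
ρ3 -> ρ3 + 12·ρ1
  [ 1  0  -4/9  |  2/3 ]
  [ 0  2     8  |    9 ]
  [ 0  0  -4/3  |   -2 ]
ρ2 -> 1/2·ρ2
  [ 1  0  -4/9  |  2/3 ]
  [ 0  1     4  |  9/2 ]
  [ 0  0  -4/3  |   -2 ]
ρ3 -> -3/4·ρ3
  [ 1  0  -4/9  |  2/3 ]
  [ 0  1     4  |  9/2 ]
  [ 0  0     1  |  3/2 ]
ρ2 -> ρ2 − 4·ρ3
  [ 1  0  -4/9  |   2/3 ]
  [ 0  1     0  |  -3/2 ]
  [ 0  0     1  |   3/2 ]
ρ1 -> ρ1 + 4/9·ρ3
  [ 1  0  0  |   4/3 ]
  [ 0  1  0  |  -3/2 ]
  [ 0  0  1  |   3/2 ]
Reading off the last column: p = 4/3, q = -3/2, r = 3/2.

(4/3, -3/2, 3/2)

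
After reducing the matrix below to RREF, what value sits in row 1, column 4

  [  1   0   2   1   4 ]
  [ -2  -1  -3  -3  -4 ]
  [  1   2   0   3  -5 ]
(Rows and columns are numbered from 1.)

1

Add 2 times ρ1 to ρ2.
Subtract ρ1 from ρ3.
Multiply ρ2 by -1.
Subtract 2 times ρ2 from ρ3.
Multiply ρ3 by -1.
Add 4 times ρ3 to ρ2.
Subtract 4 times ρ3 from ρ1.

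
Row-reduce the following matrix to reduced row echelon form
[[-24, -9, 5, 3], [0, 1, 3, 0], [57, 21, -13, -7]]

[[1, 0, -4/3, 0], [0, 1, 3, 0], [0, 0, 0, 1]]

R1 ← -1/24·R1
  [  1  3/8  -5/24  -1/8 ]
  [  0    1      3     0 ]
  [ 57   21    -13    -7 ]
R3 ← R3 − 57·R1
  [ 1   3/8  -5/24  -1/8 ]
  [ 0     1      3     0 ]
  [ 0  -3/8   -9/8   1/8 ]
R3 ← R3 + 3/8·R2
  [ 1  3/8  -5/24  -1/8 ]
  [ 0    1      3     0 ]
  [ 0    0      0   1/8 ]
R3 ← 8·R3
  [ 1  3/8  -5/24  -1/8 ]
  [ 0    1      3     0 ]
  [ 0    0      0     1 ]
R1 ← R1 + 1/8·R3
  [ 1  3/8  -5/24  0 ]
  [ 0    1      3  0 ]
  [ 0    0      0  1 ]
R1 ← R1 − 3/8·R2
  [ 1  0  -4/3  0 ]
  [ 0  1     3  0 ]
  [ 0  0     0  1 ]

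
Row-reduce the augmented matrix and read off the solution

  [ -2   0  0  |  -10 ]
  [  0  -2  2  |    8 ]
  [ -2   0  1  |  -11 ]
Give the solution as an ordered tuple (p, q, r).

Multiply R1 by -1/2.
  [  1   0  0  |    5 ]
  [  0  -2  2  |    8 ]
  [ -2   0  1  |  -11 ]
Add 2 times R1 to R3.
  [ 1   0  0  |   5 ]
  [ 0  -2  2  |   8 ]
  [ 0   0  1  |  -1 ]
Multiply R2 by -1/2.
  [ 1  0   0  |   5 ]
  [ 0  1  -1  |  -4 ]
  [ 0  0   1  |  -1 ]
Add R3 to R2.
  [ 1  0  0  |   5 ]
  [ 0  1  0  |  -5 ]
  [ 0  0  1  |  -1 ]
Reading off the last column: p = 5, q = -5, r = -1.

(5, -5, -1)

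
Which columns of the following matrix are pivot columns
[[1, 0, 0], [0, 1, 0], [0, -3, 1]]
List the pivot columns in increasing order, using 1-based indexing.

1, 2, 3

r3 ← r3 + 3·r2
  [ 1  0  0 ]
  [ 0  1  0 ]
  [ 0  0  1 ]
Pivot columns are the columns containing a leading 1.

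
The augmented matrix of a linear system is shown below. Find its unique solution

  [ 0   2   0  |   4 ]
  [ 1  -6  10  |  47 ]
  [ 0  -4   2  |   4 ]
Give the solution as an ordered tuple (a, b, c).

(-1, 2, 6)

r1 <-> r2
  [ 1  -6  10  |  47 ]
  [ 0   2   0  |   4 ]
  [ 0  -4   2  |   4 ]
r2 := 1/2·r2
  [ 1  -6  10  |  47 ]
  [ 0   1   0  |   2 ]
  [ 0  -4   2  |   4 ]
r3 := r3 + 4·r2
  [ 1  -6  10  |  47 ]
  [ 0   1   0  |   2 ]
  [ 0   0   2  |  12 ]
r3 := 1/2·r3
  [ 1  -6  10  |  47 ]
  [ 0   1   0  |   2 ]
  [ 0   0   1  |   6 ]
r1 := r1 − 10·r3
  [ 1  -6  0  |  -13 ]
  [ 0   1  0  |    2 ]
  [ 0   0  1  |    6 ]
r1 := r1 + 6·r2
  [ 1  0  0  |  -1 ]
  [ 0  1  0  |   2 ]
  [ 0  0  1  |   6 ]
Reading off the last column: a = -1, b = 2, c = 6.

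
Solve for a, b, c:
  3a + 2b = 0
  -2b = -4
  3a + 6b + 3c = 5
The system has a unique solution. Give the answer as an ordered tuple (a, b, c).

Form the augmented matrix and row-reduce:
  [ 3   2  0  |   0 ]
  [ 0  -2  0  |  -4 ]
  [ 3   6  3  |   5 ]
ρ1 ← 1/3·ρ1
  [ 1  2/3  0  |   0 ]
  [ 0   -2  0  |  -4 ]
  [ 3    6  3  |   5 ]
ρ3 ← ρ3 − 3·ρ1
  [ 1  2/3  0  |   0 ]
  [ 0   -2  0  |  -4 ]
  [ 0    4  3  |   5 ]
ρ2 ← -1/2·ρ2
  [ 1  2/3  0  |  0 ]
  [ 0    1  0  |  2 ]
  [ 0    4  3  |  5 ]
ρ3 ← ρ3 − 4·ρ2
  [ 1  2/3  0  |   0 ]
  [ 0    1  0  |   2 ]
  [ 0    0  3  |  -3 ]
ρ3 ← 1/3·ρ3
  [ 1  2/3  0  |   0 ]
  [ 0    1  0  |   2 ]
  [ 0    0  1  |  -1 ]
ρ1 ← ρ1 − 2/3·ρ2
  [ 1  0  0  |  -4/3 ]
  [ 0  1  0  |     2 ]
  [ 0  0  1  |    -1 ]
Reading off the last column: a = -4/3, b = 2, c = -1.

(-4/3, 2, -1)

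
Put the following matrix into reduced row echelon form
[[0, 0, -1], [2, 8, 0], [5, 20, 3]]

[[1, 4, 0], [0, 0, 1], [0, 0, 0]]

ρ1 <=> ρ2
  [ 2   8   0 ]
  [ 0   0  -1 ]
  [ 5  20   3 ]
ρ1 := 1/2·ρ1
  [ 1   4   0 ]
  [ 0   0  -1 ]
  [ 5  20   3 ]
ρ3 := ρ3 − 5·ρ1
  [ 1  4   0 ]
  [ 0  0  -1 ]
  [ 0  0   3 ]
ρ2 := -1·ρ2
  [ 1  4  0 ]
  [ 0  0  1 ]
  [ 0  0  3 ]
ρ3 := ρ3 − 3·ρ2
  [ 1  4  0 ]
  [ 0  0  1 ]
  [ 0  0  0 ]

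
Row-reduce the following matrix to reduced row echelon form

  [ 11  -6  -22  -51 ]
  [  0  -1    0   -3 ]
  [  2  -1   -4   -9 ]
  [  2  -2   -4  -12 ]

r1 := 1/11·r1
  [ 1  -6/11  -2  -51/11 ]
  [ 0     -1   0      -3 ]
  [ 2     -1  -4      -9 ]
  [ 2     -2  -4     -12 ]
r3 := r3 − 2·r1
  [ 1  -6/11  -2  -51/11 ]
  [ 0     -1   0      -3 ]
  [ 0   1/11   0    3/11 ]
  [ 2     -2  -4     -12 ]
r4 := r4 − 2·r1
  [ 1   -6/11  -2  -51/11 ]
  [ 0      -1   0      -3 ]
  [ 0    1/11   0    3/11 ]
  [ 0  -10/11   0  -30/11 ]
r2 := -1·r2
  [ 1   -6/11  -2  -51/11 ]
  [ 0       1   0       3 ]
  [ 0    1/11   0    3/11 ]
  [ 0  -10/11   0  -30/11 ]
r3 := r3 − 1/11·r2
  [ 1   -6/11  -2  -51/11 ]
  [ 0       1   0       3 ]
  [ 0       0   0       0 ]
  [ 0  -10/11   0  -30/11 ]
r4 := r4 + 10/11·r2
  [ 1  -6/11  -2  -51/11 ]
  [ 0      1   0       3 ]
  [ 0      0   0       0 ]
  [ 0      0   0       0 ]
r1 := r1 + 6/11·r2
  [ 1  0  -2  -3 ]
  [ 0  1   0   3 ]
  [ 0  0   0   0 ]
  [ 0  0   0   0 ]

[[1, 0, -2, -3], [0, 1, 0, 3], [0, 0, 0, 0], [0, 0, 0, 0]]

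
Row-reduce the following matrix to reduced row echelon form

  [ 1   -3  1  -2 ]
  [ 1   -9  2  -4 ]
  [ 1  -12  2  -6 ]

[[1, 0, 0, -2], [0, 1, 0, 2/3], [0, 0, 1, 2]]

Subtract r1 from r2.
  [ 1   -3  1  -2 ]
  [ 0   -6  1  -2 ]
  [ 1  -12  2  -6 ]
Subtract r1 from r3.
  [ 1  -3  1  -2 ]
  [ 0  -6  1  -2 ]
  [ 0  -9  1  -4 ]
Multiply r2 by -1/6.
  [ 1  -3     1   -2 ]
  [ 0   1  -1/6  1/3 ]
  [ 0  -9     1   -4 ]
Add 9 times r2 to r3.
  [ 1  -3     1   -2 ]
  [ 0   1  -1/6  1/3 ]
  [ 0   0  -1/2   -1 ]
Multiply r3 by -2.
  [ 1  -3     1   -2 ]
  [ 0   1  -1/6  1/3 ]
  [ 0   0     1    2 ]
Add 1/6 times r3 to r2.
  [ 1  -3  1   -2 ]
  [ 0   1  0  2/3 ]
  [ 0   0  1    2 ]
Subtract r3 from r1.
  [ 1  -3  0   -4 ]
  [ 0   1  0  2/3 ]
  [ 0   0  1    2 ]
Add 3 times r2 to r1.
  [ 1  0  0   -2 ]
  [ 0  1  0  2/3 ]
  [ 0  0  1    2 ]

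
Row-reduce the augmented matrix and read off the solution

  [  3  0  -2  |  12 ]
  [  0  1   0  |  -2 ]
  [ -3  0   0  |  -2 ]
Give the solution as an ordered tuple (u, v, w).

r1 ← 1/3·r1
  [  1  0  -2/3  |   4 ]
  [  0  1     0  |  -2 ]
  [ -3  0     0  |  -2 ]
r3 ← r3 + 3·r1
  [ 1  0  -2/3  |   4 ]
  [ 0  1     0  |  -2 ]
  [ 0  0    -2  |  10 ]
r3 ← -1/2·r3
  [ 1  0  -2/3  |   4 ]
  [ 0  1     0  |  -2 ]
  [ 0  0     1  |  -5 ]
r1 ← r1 + 2/3·r3
  [ 1  0  0  |  2/3 ]
  [ 0  1  0  |   -2 ]
  [ 0  0  1  |   -5 ]
Reading off the last column: u = 2/3, v = -2, w = -5.

(2/3, -2, -5)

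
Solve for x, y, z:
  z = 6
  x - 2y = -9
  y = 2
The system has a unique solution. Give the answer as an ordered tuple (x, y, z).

(-5, 2, 6)

Form the augmented matrix and row-reduce:
  [ 0   0  1  |   6 ]
  [ 1  -2  0  |  -9 ]
  [ 0   1  0  |   2 ]
Swap R1 and R2.
  [ 1  -2  0  |  -9 ]
  [ 0   0  1  |   6 ]
  [ 0   1  0  |   2 ]
Swap R2 and R3.
  [ 1  -2  0  |  -9 ]
  [ 0   1  0  |   2 ]
  [ 0   0  1  |   6 ]
Add 2 times R2 to R1.
  [ 1  0  0  |  -5 ]
  [ 0  1  0  |   2 ]
  [ 0  0  1  |   6 ]
Reading off the last column: x = -5, y = 2, z = 6.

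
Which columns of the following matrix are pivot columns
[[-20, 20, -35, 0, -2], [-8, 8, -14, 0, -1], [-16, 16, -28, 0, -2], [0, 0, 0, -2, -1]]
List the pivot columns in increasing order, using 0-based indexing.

Multiply R1 by -1/20.
Add 8 times R1 to R2.
Add 16 times R1 to R3.
Swap R2 and R4.
Multiply R2 by -1/2.
Multiply R3 by -5/2.
Add 1/5 times R3 to R4.
Subtract 1/2 times R3 from R2.
Subtract 1/10 times R3 from R1.
Pivot columns are the columns containing a leading 1.

0, 3, 4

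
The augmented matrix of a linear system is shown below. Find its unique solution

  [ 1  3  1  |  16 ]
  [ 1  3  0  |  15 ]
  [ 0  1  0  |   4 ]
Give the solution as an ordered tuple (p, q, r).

R2 := R2 − R1
  [ 1  3   1  |  16 ]
  [ 0  0  -1  |  -1 ]
  [ 0  1   0  |   4 ]
R2 <=> R3
  [ 1  3   1  |  16 ]
  [ 0  1   0  |   4 ]
  [ 0  0  -1  |  -1 ]
R3 := -1·R3
  [ 1  3  1  |  16 ]
  [ 0  1  0  |   4 ]
  [ 0  0  1  |   1 ]
R1 := R1 − R3
  [ 1  3  0  |  15 ]
  [ 0  1  0  |   4 ]
  [ 0  0  1  |   1 ]
R1 := R1 − 3·R2
  [ 1  0  0  |  3 ]
  [ 0  1  0  |  4 ]
  [ 0  0  1  |  1 ]
Reading off the last column: p = 3, q = 4, r = 1.

(3, 4, 1)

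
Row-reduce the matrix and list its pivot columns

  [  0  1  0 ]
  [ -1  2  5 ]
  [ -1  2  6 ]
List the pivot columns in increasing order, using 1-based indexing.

1, 2, 3

R1 <-> R2
  [ -1  2  5 ]
  [  0  1  0 ]
  [ -1  2  6 ]
R1 ← -1·R1
  [  1  -2  -5 ]
  [  0   1   0 ]
  [ -1   2   6 ]
R3 ← R3 + R1
  [ 1  -2  -5 ]
  [ 0   1   0 ]
  [ 0   0   1 ]
R1 ← R1 + 5·R3
  [ 1  -2  0 ]
  [ 0   1  0 ]
  [ 0   0  1 ]
R1 ← R1 + 2·R2
  [ 1  0  0 ]
  [ 0  1  0 ]
  [ 0  0  1 ]
Pivot columns are the columns containing a leading 1.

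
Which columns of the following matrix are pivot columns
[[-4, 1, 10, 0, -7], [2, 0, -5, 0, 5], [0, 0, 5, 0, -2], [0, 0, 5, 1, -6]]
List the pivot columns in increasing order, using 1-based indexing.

ρ1 -> -1/4·ρ1
  [ 1  -1/4  -5/2  0  7/4 ]
  [ 2     0    -5  0    5 ]
  [ 0     0     5  0   -2 ]
  [ 0     0     5  1   -6 ]
ρ2 -> ρ2 − 2·ρ1
  [ 1  -1/4  -5/2  0  7/4 ]
  [ 0   1/2     0  0  3/2 ]
  [ 0     0     5  0   -2 ]
  [ 0     0     5  1   -6 ]
ρ2 -> 2·ρ2
  [ 1  -1/4  -5/2  0  7/4 ]
  [ 0     1     0  0    3 ]
  [ 0     0     5  0   -2 ]
  [ 0     0     5  1   -6 ]
ρ3 -> 1/5·ρ3
  [ 1  -1/4  -5/2  0   7/4 ]
  [ 0     1     0  0     3 ]
  [ 0     0     1  0  -2/5 ]
  [ 0     0     5  1    -6 ]
ρ4 -> ρ4 − 5·ρ3
  [ 1  -1/4  -5/2  0   7/4 ]
  [ 0     1     0  0     3 ]
  [ 0     0     1  0  -2/5 ]
  [ 0     0     0  1    -4 ]
ρ1 -> ρ1 + 5/2·ρ3
  [ 1  -1/4  0  0   3/4 ]
  [ 0     1  0  0     3 ]
  [ 0     0  1  0  -2/5 ]
  [ 0     0  0  1    -4 ]
ρ1 -> ρ1 + 1/4·ρ2
  [ 1  0  0  0   3/2 ]
  [ 0  1  0  0     3 ]
  [ 0  0  1  0  -2/5 ]
  [ 0  0  0  1    -4 ]
Pivot columns are the columns containing a leading 1.

1, 2, 3, 4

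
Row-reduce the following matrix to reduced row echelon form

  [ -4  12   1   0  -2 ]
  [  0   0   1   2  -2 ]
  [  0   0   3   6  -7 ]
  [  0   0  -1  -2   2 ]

[[1, -3, 0, 1/2, 0], [0, 0, 1, 2, 0], [0, 0, 0, 0, 1], [0, 0, 0, 0, 0]]

Multiply r1 by -1/4.
  [ 1  -3  -1/4   0  1/2 ]
  [ 0   0     1   2   -2 ]
  [ 0   0     3   6   -7 ]
  [ 0   0    -1  -2    2 ]
Subtract 3 times r2 from r3.
  [ 1  -3  -1/4   0  1/2 ]
  [ 0   0     1   2   -2 ]
  [ 0   0     0   0   -1 ]
  [ 0   0    -1  -2    2 ]
Add r2 to r4.
  [ 1  -3  -1/4  0  1/2 ]
  [ 0   0     1  2   -2 ]
  [ 0   0     0  0   -1 ]
  [ 0   0     0  0    0 ]
Multiply r3 by -1.
  [ 1  -3  -1/4  0  1/2 ]
  [ 0   0     1  2   -2 ]
  [ 0   0     0  0    1 ]
  [ 0   0     0  0    0 ]
Add 2 times r3 to r2.
  [ 1  -3  -1/4  0  1/2 ]
  [ 0   0     1  2    0 ]
  [ 0   0     0  0    1 ]
  [ 0   0     0  0    0 ]
Subtract 1/2 times r3 from r1.
  [ 1  -3  -1/4  0  0 ]
  [ 0   0     1  2  0 ]
  [ 0   0     0  0  1 ]
  [ 0   0     0  0  0 ]
Add 1/4 times r2 to r1.
  [ 1  -3  0  1/2  0 ]
  [ 0   0  1    2  0 ]
  [ 0   0  0    0  1 ]
  [ 0   0  0    0  0 ]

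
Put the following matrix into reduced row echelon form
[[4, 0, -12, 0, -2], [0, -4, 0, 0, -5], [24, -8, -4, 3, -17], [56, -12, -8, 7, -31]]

[[1, 0, 0, 0, 1/4], [0, 1, 0, 0, 5/4], [0, 0, 1, 0, 1/4], [0, 0, 0, 1, -4]]

Multiply ρ1 by 1/4.
Subtract 24 times ρ1 from ρ3.
Subtract 56 times ρ1 from ρ4.
Multiply ρ2 by -1/4.
Add 8 times ρ2 to ρ3.
Add 12 times ρ2 to ρ4.
Multiply ρ3 by 1/68.
Subtract 160 times ρ3 from ρ4.
Multiply ρ4 by -17.
Subtract 3/68 times ρ4 from ρ3.
Add 3 times ρ3 to ρ1.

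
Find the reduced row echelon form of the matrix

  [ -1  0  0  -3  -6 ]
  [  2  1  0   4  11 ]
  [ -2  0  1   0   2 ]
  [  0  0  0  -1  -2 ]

[[1, 0, 0, 0, 0], [0, 1, 0, 0, 3], [0, 0, 1, 0, 2], [0, 0, 0, 1, 2]]

R1 -> -1·R1
  [  1  0  0   3   6 ]
  [  2  1  0   4  11 ]
  [ -2  0  1   0   2 ]
  [  0  0  0  -1  -2 ]
R2 -> R2 − 2·R1
  [  1  0  0   3   6 ]
  [  0  1  0  -2  -1 ]
  [ -2  0  1   0   2 ]
  [  0  0  0  -1  -2 ]
R3 -> R3 + 2·R1
  [ 1  0  0   3   6 ]
  [ 0  1  0  -2  -1 ]
  [ 0  0  1   6  14 ]
  [ 0  0  0  -1  -2 ]
R4 -> -1·R4
  [ 1  0  0   3   6 ]
  [ 0  1  0  -2  -1 ]
  [ 0  0  1   6  14 ]
  [ 0  0  0   1   2 ]
R3 -> R3 − 6·R4
  [ 1  0  0   3   6 ]
  [ 0  1  0  -2  -1 ]
  [ 0  0  1   0   2 ]
  [ 0  0  0   1   2 ]
R2 -> R2 + 2·R4
  [ 1  0  0  3  6 ]
  [ 0  1  0  0  3 ]
  [ 0  0  1  0  2 ]
  [ 0  0  0  1  2 ]
R1 -> R1 − 3·R4
  [ 1  0  0  0  0 ]
  [ 0  1  0  0  3 ]
  [ 0  0  1  0  2 ]
  [ 0  0  0  1  2 ]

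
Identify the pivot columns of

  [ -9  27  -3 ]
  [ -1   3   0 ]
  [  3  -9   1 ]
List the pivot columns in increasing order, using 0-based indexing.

Multiply R1 by -1/9.
Add R1 to R2.
Subtract 3 times R1 from R3.
Multiply R2 by 3.
Subtract 1/3 times R2 from R1.
Pivot columns are the columns containing a leading 1.

0, 2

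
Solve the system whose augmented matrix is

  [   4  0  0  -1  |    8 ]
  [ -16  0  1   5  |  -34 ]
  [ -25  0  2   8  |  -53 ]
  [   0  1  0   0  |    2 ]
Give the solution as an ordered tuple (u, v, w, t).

(1, 2, 2, -4)

ρ1 -> 1/4·ρ1
  [   1  0  0  -1/4  |    2 ]
  [ -16  0  1     5  |  -34 ]
  [ -25  0  2     8  |  -53 ]
  [   0  1  0     0  |    2 ]
ρ2 -> ρ2 + 16·ρ1
  [   1  0  0  -1/4  |    2 ]
  [   0  0  1     1  |   -2 ]
  [ -25  0  2     8  |  -53 ]
  [   0  1  0     0  |    2 ]
ρ3 -> ρ3 + 25·ρ1
  [ 1  0  0  -1/4  |   2 ]
  [ 0  0  1     1  |  -2 ]
  [ 0  0  2   7/4  |  -3 ]
  [ 0  1  0     0  |   2 ]
ρ2 <-> ρ4
  [ 1  0  0  -1/4  |   2 ]
  [ 0  1  0     0  |   2 ]
  [ 0  0  2   7/4  |  -3 ]
  [ 0  0  1     1  |  -2 ]
ρ3 -> 1/2·ρ3
  [ 1  0  0  -1/4  |     2 ]
  [ 0  1  0     0  |     2 ]
  [ 0  0  1   7/8  |  -3/2 ]
  [ 0  0  1     1  |    -2 ]
ρ4 -> ρ4 − ρ3
  [ 1  0  0  -1/4  |     2 ]
  [ 0  1  0     0  |     2 ]
  [ 0  0  1   7/8  |  -3/2 ]
  [ 0  0  0   1/8  |  -1/2 ]
ρ4 -> 8·ρ4
  [ 1  0  0  -1/4  |     2 ]
  [ 0  1  0     0  |     2 ]
  [ 0  0  1   7/8  |  -3/2 ]
  [ 0  0  0     1  |    -4 ]
ρ3 -> ρ3 − 7/8·ρ4
  [ 1  0  0  -1/4  |   2 ]
  [ 0  1  0     0  |   2 ]
  [ 0  0  1     0  |   2 ]
  [ 0  0  0     1  |  -4 ]
ρ1 -> ρ1 + 1/4·ρ4
  [ 1  0  0  0  |   1 ]
  [ 0  1  0  0  |   2 ]
  [ 0  0  1  0  |   2 ]
  [ 0  0  0  1  |  -4 ]
Reading off the last column: u = 1, v = 2, w = 2, t = -4.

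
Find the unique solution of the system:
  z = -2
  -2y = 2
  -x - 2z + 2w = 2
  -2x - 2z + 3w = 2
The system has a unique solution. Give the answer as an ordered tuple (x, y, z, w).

(-2, -1, -2, -2)

Form the augmented matrix and row-reduce:
  [  0   0   1  0  |  -2 ]
  [  0  -2   0  0  |   2 ]
  [ -1   0  -2  2  |   2 ]
  [ -2   0  -2  3  |   2 ]
r1 ↔ r3
  [ -1   0  -2  2  |   2 ]
  [  0  -2   0  0  |   2 ]
  [  0   0   1  0  |  -2 ]
  [ -2   0  -2  3  |   2 ]
r1 := -1·r1
  [  1   0   2  -2  |  -2 ]
  [  0  -2   0   0  |   2 ]
  [  0   0   1   0  |  -2 ]
  [ -2   0  -2   3  |   2 ]
r4 := r4 + 2·r1
  [ 1   0  2  -2  |  -2 ]
  [ 0  -2  0   0  |   2 ]
  [ 0   0  1   0  |  -2 ]
  [ 0   0  2  -1  |  -2 ]
r2 := -1/2·r2
  [ 1  0  2  -2  |  -2 ]
  [ 0  1  0   0  |  -1 ]
  [ 0  0  1   0  |  -2 ]
  [ 0  0  2  -1  |  -2 ]
r4 := r4 − 2·r3
  [ 1  0  2  -2  |  -2 ]
  [ 0  1  0   0  |  -1 ]
  [ 0  0  1   0  |  -2 ]
  [ 0  0  0  -1  |   2 ]
r4 := -1·r4
  [ 1  0  2  -2  |  -2 ]
  [ 0  1  0   0  |  -1 ]
  [ 0  0  1   0  |  -2 ]
  [ 0  0  0   1  |  -2 ]
r1 := r1 + 2·r4
  [ 1  0  2  0  |  -6 ]
  [ 0  1  0  0  |  -1 ]
  [ 0  0  1  0  |  -2 ]
  [ 0  0  0  1  |  -2 ]
r1 := r1 − 2·r3
  [ 1  0  0  0  |  -2 ]
  [ 0  1  0  0  |  -1 ]
  [ 0  0  1  0  |  -2 ]
  [ 0  0  0  1  |  -2 ]
Reading off the last column: x = -2, y = -1, z = -2, w = -2.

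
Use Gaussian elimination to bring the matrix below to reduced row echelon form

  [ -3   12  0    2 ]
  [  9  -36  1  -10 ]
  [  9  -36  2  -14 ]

R1 ← -1/3·R1
  [ 1   -4  0  -2/3 ]
  [ 9  -36  1   -10 ]
  [ 9  -36  2   -14 ]
R2 ← R2 − 9·R1
  [ 1   -4  0  -2/3 ]
  [ 0    0  1    -4 ]
  [ 9  -36  2   -14 ]
R3 ← R3 − 9·R1
  [ 1  -4  0  -2/3 ]
  [ 0   0  1    -4 ]
  [ 0   0  2    -8 ]
R3 ← R3 − 2·R2
  [ 1  -4  0  -2/3 ]
  [ 0   0  1    -4 ]
  [ 0   0  0     0 ]

[[1, -4, 0, -2/3], [0, 0, 1, -4], [0, 0, 0, 0]]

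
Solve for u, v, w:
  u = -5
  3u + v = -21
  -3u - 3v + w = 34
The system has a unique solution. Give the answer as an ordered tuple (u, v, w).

(-5, -6, 1)

Form the augmented matrix and row-reduce:
  [  1   0  0  |   -5 ]
  [  3   1  0  |  -21 ]
  [ -3  -3  1  |   34 ]
Subtract 3 times R1 from R2.
  [  1   0  0  |  -5 ]
  [  0   1  0  |  -6 ]
  [ -3  -3  1  |  34 ]
Add 3 times R1 to R3.
  [ 1   0  0  |  -5 ]
  [ 0   1  0  |  -6 ]
  [ 0  -3  1  |  19 ]
Add 3 times R2 to R3.
  [ 1  0  0  |  -5 ]
  [ 0  1  0  |  -6 ]
  [ 0  0  1  |   1 ]
Reading off the last column: u = -5, v = -6, w = 1.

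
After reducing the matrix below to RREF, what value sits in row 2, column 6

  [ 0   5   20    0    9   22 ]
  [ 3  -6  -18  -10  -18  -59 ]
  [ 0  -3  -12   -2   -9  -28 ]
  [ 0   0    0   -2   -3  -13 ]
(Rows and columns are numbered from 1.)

-1

r1 <=> r2
  [ 3  -6  -18  -10  -18  -59 ]
  [ 0   5   20    0    9   22 ]
  [ 0  -3  -12   -2   -9  -28 ]
  [ 0   0    0   -2   -3  -13 ]
r1 ← 1/3·r1
  [ 1  -2   -6  -10/3  -6  -59/3 ]
  [ 0   5   20      0   9     22 ]
  [ 0  -3  -12     -2  -9    -28 ]
  [ 0   0    0     -2  -3    -13 ]
r2 ← 1/5·r2
  [ 1  -2   -6  -10/3   -6  -59/3 ]
  [ 0   1    4      0  9/5   22/5 ]
  [ 0  -3  -12     -2   -9    -28 ]
  [ 0   0    0     -2   -3    -13 ]
r3 ← r3 + 3·r2
  [ 1  -2  -6  -10/3     -6  -59/3 ]
  [ 0   1   4      0    9/5   22/5 ]
  [ 0   0   0     -2  -18/5  -74/5 ]
  [ 0   0   0     -2     -3    -13 ]
r3 ← -1/2·r3
  [ 1  -2  -6  -10/3   -6  -59/3 ]
  [ 0   1   4      0  9/5   22/5 ]
  [ 0   0   0      1  9/5   37/5 ]
  [ 0   0   0     -2   -3    -13 ]
r4 ← r4 + 2·r3
  [ 1  -2  -6  -10/3   -6  -59/3 ]
  [ 0   1   4      0  9/5   22/5 ]
  [ 0   0   0      1  9/5   37/5 ]
  [ 0   0   0      0  3/5    9/5 ]
r4 ← 5/3·r4
  [ 1  -2  -6  -10/3   -6  -59/3 ]
  [ 0   1   4      0  9/5   22/5 ]
  [ 0   0   0      1  9/5   37/5 ]
  [ 0   0   0      0    1      3 ]
r3 ← r3 − 9/5·r4
  [ 1  -2  -6  -10/3   -6  -59/3 ]
  [ 0   1   4      0  9/5   22/5 ]
  [ 0   0   0      1    0      2 ]
  [ 0   0   0      0    1      3 ]
r2 ← r2 − 9/5·r4
  [ 1  -2  -6  -10/3  -6  -59/3 ]
  [ 0   1   4      0   0     -1 ]
  [ 0   0   0      1   0      2 ]
  [ 0   0   0      0   1      3 ]
r1 ← r1 + 6·r4
  [ 1  -2  -6  -10/3  0  -5/3 ]
  [ 0   1   4      0  0    -1 ]
  [ 0   0   0      1  0     2 ]
  [ 0   0   0      0  1     3 ]
r1 ← r1 + 10/3·r3
  [ 1  -2  -6  0  0   5 ]
  [ 0   1   4  0  0  -1 ]
  [ 0   0   0  1  0   2 ]
  [ 0   0   0  0  1   3 ]
r1 ← r1 + 2·r2
  [ 1  0  2  0  0   3 ]
  [ 0  1  4  0  0  -1 ]
  [ 0  0  0  1  0   2 ]
  [ 0  0  0  0  1   3 ]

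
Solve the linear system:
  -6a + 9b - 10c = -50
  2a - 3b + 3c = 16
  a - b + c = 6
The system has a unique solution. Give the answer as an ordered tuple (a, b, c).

(2, -2, 2)

Form the augmented matrix and row-reduce:
  [ -6   9  -10  |  -50 ]
  [  2  -3    3  |   16 ]
  [  1  -1    1  |    6 ]
R1 -> -1/6·R1
  [ 1  -3/2  5/3  |  25/3 ]
  [ 2    -3    3  |    16 ]
  [ 1    -1    1  |     6 ]
R2 -> R2 − 2·R1
  [ 1  -3/2   5/3  |  25/3 ]
  [ 0     0  -1/3  |  -2/3 ]
  [ 1    -1     1  |     6 ]
R3 -> R3 − R1
  [ 1  -3/2   5/3  |  25/3 ]
  [ 0     0  -1/3  |  -2/3 ]
  [ 0   1/2  -2/3  |  -7/3 ]
R2 <=> R3
  [ 1  -3/2   5/3  |  25/3 ]
  [ 0   1/2  -2/3  |  -7/3 ]
  [ 0     0  -1/3  |  -2/3 ]
R2 -> 2·R2
  [ 1  -3/2   5/3  |   25/3 ]
  [ 0     1  -4/3  |  -14/3 ]
  [ 0     0  -1/3  |   -2/3 ]
R3 -> -3·R3
  [ 1  -3/2   5/3  |   25/3 ]
  [ 0     1  -4/3  |  -14/3 ]
  [ 0     0     1  |      2 ]
R2 -> R2 + 4/3·R3
  [ 1  -3/2  5/3  |  25/3 ]
  [ 0     1    0  |    -2 ]
  [ 0     0    1  |     2 ]
R1 -> R1 − 5/3·R3
  [ 1  -3/2  0  |   5 ]
  [ 0     1  0  |  -2 ]
  [ 0     0  1  |   2 ]
R1 -> R1 + 3/2·R2
  [ 1  0  0  |   2 ]
  [ 0  1  0  |  -2 ]
  [ 0  0  1  |   2 ]
Reading off the last column: a = 2, b = -2, c = 2.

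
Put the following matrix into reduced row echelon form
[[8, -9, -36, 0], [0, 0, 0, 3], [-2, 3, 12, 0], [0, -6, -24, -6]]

[[1, 0, 0, 0], [0, 1, 4, 0], [0, 0, 0, 1], [0, 0, 0, 0]]

ρ1 ← 1/8·ρ1
  [  1  -9/8  -9/2   0 ]
  [  0     0     0   3 ]
  [ -2     3    12   0 ]
  [  0    -6   -24  -6 ]
ρ3 ← ρ3 + 2·ρ1
  [ 1  -9/8  -9/2   0 ]
  [ 0     0     0   3 ]
  [ 0   3/4     3   0 ]
  [ 0    -6   -24  -6 ]
ρ2 <=> ρ3
  [ 1  -9/8  -9/2   0 ]
  [ 0   3/4     3   0 ]
  [ 0     0     0   3 ]
  [ 0    -6   -24  -6 ]
ρ2 ← 4/3·ρ2
  [ 1  -9/8  -9/2   0 ]
  [ 0     1     4   0 ]
  [ 0     0     0   3 ]
  [ 0    -6   -24  -6 ]
ρ4 ← ρ4 + 6·ρ2
  [ 1  -9/8  -9/2   0 ]
  [ 0     1     4   0 ]
  [ 0     0     0   3 ]
  [ 0     0     0  -6 ]
ρ3 ← 1/3·ρ3
  [ 1  -9/8  -9/2   0 ]
  [ 0     1     4   0 ]
  [ 0     0     0   1 ]
  [ 0     0     0  -6 ]
ρ4 ← ρ4 + 6·ρ3
  [ 1  -9/8  -9/2  0 ]
  [ 0     1     4  0 ]
  [ 0     0     0  1 ]
  [ 0     0     0  0 ]
ρ1 ← ρ1 + 9/8·ρ2
  [ 1  0  0  0 ]
  [ 0  1  4  0 ]
  [ 0  0  0  1 ]
  [ 0  0  0  0 ]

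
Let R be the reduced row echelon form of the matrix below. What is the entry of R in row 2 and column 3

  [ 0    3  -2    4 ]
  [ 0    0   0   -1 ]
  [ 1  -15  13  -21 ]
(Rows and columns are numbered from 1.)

-2/3

Swap R1 and R3.
  [ 1  -15  13  -21 ]
  [ 0    0   0   -1 ]
  [ 0    3  -2    4 ]
Swap R2 and R3.
  [ 1  -15  13  -21 ]
  [ 0    3  -2    4 ]
  [ 0    0   0   -1 ]
Multiply R2 by 1/3.
  [ 1  -15    13  -21 ]
  [ 0    1  -2/3  4/3 ]
  [ 0    0     0   -1 ]
Multiply R3 by -1.
  [ 1  -15    13  -21 ]
  [ 0    1  -2/3  4/3 ]
  [ 0    0     0    1 ]
Subtract 4/3 times R3 from R2.
  [ 1  -15    13  -21 ]
  [ 0    1  -2/3    0 ]
  [ 0    0     0    1 ]
Add 21 times R3 to R1.
  [ 1  -15    13  0 ]
  [ 0    1  -2/3  0 ]
  [ 0    0     0  1 ]
Add 15 times R2 to R1.
  [ 1  0     3  0 ]
  [ 0  1  -2/3  0 ]
  [ 0  0     0  1 ]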